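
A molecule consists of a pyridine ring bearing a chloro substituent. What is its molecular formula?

Atom tally by fragment:
  pyridine ring core → C:5 H:5 N:1
  (− 1 ring H displaced by substituents)
  + Cl → Cl:1
Element totals:
  C: 5
  H: 4
  Cl: 1
  N: 1

C5H4ClN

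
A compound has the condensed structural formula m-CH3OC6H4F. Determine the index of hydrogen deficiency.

Atom tally by fragment:
  benzene ring core → C:6 H:6
  (− 2 ring H displaced by substituents)
  + OCH3 → C:1 H:3 O:1
  + F → F:1
Element totals:
  C: 7
  H: 7
  F: 1
  O: 1
Molecular formula: C7H7FO.
DoU = (2C + 2 + N − H − X) / 2 = (2·7 + 2 + 0 − 7 − 1) / 2 = 4.

4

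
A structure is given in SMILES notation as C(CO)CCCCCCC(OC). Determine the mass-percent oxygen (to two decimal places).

Atom tally by fragment:
  HOCH2CH2 → C:2 H:5 O:1
  CH2 → C:1 H:2
  CH2 → C:1 H:2
  CH2 → C:1 H:2
  CH2 → C:1 H:2
  CH2 → C:1 H:2
  CH2 → C:1 H:2
  CH2OCH3 → C:2 H:5 O:1
Element totals:
  C: 10
  H: 22
  O: 2
Molecular formula: C10H22O2.
Molar mass = 174.284 g/mol.
Mass from O: 2 × 15.999 = 31.998 g/mol.
%O = 31.998 / 174.284 × 100 = 18.36%.

18.36%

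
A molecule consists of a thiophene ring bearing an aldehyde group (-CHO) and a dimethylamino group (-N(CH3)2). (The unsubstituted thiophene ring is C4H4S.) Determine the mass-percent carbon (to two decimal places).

54.17%

Atom tally by fragment:
  thiophene ring core → C:4 H:4 S:1
  (− 2 ring H displaced by substituents)
  + CHO → C:1 H:1 O:1
  + N(CH3)2 → N:1 C:2 H:6
Element totals:
  C: 7
  H: 9
  N: 1
  O: 1
  S: 1
Molecular formula: C7H9NOS.
Molar mass = 155.215 g/mol.
Mass from C: 7 × 12.011 = 84.077 g/mol.
%C = 84.077 / 155.215 × 100 = 54.17%.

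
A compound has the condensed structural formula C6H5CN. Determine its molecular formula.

Atom tally by fragment:
  benzene ring core → C:6 H:6
  (− 1 ring H displaced by substituents)
  + CN → C:1 N:1
Element totals:
  C: 7
  H: 5
  N: 1

C7H5N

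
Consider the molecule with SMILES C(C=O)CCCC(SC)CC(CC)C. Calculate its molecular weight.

Atom tally by fragment:
  OHCCH2 → C:2 H:3 O:1
  CH2 → C:1 H:2
  CH2 → C:1 H:2
  CH2 → C:1 H:2
  CH(SCH3) → C:2 H:4 S:1
  CH2 → C:1 H:2
  CH(C2H5) → C:3 H:6
  CH3 → C:1 H:3
Element totals:
  C: 12
  H: 24
  O: 1
  S: 1
Molecular formula: C12H24OS.
  M = 12(12.011) + 24(1.008) + 15.999 + 32.06
    = 144.132 + 24.192 + 15.999 + 32.060 = 216.383

216.38 g/mol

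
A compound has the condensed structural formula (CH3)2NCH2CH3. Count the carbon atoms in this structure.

Atom tally by fragment:
  (CH3)2NCH2 → C:3 H:8 N:1
  CH3 → C:1 H:3
Element totals:
  C: 4
  H: 11
  N: 1

4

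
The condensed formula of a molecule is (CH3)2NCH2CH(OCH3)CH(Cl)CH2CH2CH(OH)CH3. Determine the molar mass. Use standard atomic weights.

223.74 g/mol

Element totals:
  C: 10
  H: 22
  Cl: 1
  N: 1
  O: 2
Molecular formula: C10H22ClNO2.
  M = 10(12.011) + 22(1.008) + 35.45 + 14.007 + 2(15.999)
    = 120.110 + 22.176 + 35.450 + 14.007 + 31.998 = 223.741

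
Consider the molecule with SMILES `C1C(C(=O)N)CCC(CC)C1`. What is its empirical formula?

Atom tally by fragment:
  cyclohexane ring core → C:6 H:12
  (− 2 ring H displaced by substituents)
  + CONH2 → C:1 H:2 O:1 N:1
  + C2H5 → C:2 H:5
Element totals:
  C: 9
  H: 17
  N: 1
  O: 1
Molecular formula: C9H17NO.
gcd of subscripts (9, 17, 1, 1) = 1, so the empirical formula equals the molecular formula.

C9H17NO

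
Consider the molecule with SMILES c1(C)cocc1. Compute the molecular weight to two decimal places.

82.10 g/mol

Atom tally by fragment:
  furan ring core → C:4 H:4 O:1
  (− 1 ring H displaced by substituents)
  + CH3 → C:1 H:3
Element totals:
  C: 5
  H: 6
  O: 1
Molecular formula: C5H6O.
  M = 5(12.011) + 6(1.008) + 15.999
    = 60.055 + 6.048 + 15.999 = 82.102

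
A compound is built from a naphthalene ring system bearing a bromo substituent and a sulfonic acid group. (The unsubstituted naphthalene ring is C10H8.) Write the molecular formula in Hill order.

Atom tally by fragment:
  naphthalene ring system core → C:10 H:8
  (− 2 ring H displaced by substituents)
  + Br → Br:1
  + SO3H → S:1 O:3 H:1
Element totals:
  C: 10
  H: 7
  Br: 1
  O: 3
  S: 1

C10H7BrO3S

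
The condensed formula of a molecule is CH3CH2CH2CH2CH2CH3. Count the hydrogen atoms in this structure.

Element totals:
  C: 6
  H: 14

14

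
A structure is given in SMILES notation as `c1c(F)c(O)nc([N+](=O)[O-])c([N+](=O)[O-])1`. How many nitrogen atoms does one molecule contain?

3

Atom tally by fragment:
  pyridine ring core → C:5 H:5 N:1
  (− 4 ring H displaced by substituents)
  + F → F:1
  + OH → O:1 H:1
  + NO2 → N:1 O:2
  + NO2 → N:1 O:2
Element totals:
  C: 5
  H: 2
  F: 1
  N: 3
  O: 5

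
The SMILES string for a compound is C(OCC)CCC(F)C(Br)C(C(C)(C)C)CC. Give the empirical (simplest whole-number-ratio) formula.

C14H28BrFO

Atom tally by fragment:
  C2H5OCH2 → C:3 H:7 O:1
  CH2 → C:1 H:2
  CH2 → C:1 H:2
  CH(F) → C:1 H:1 F:1
  CH(Br) → C:1 H:1 Br:1
  CH(C(CH3)3) → C:5 H:10
  CH2 → C:1 H:2
  CH3 → C:1 H:3
Element totals:
  C: 14
  H: 28
  Br: 1
  F: 1
  O: 1
Molecular formula: C14H28BrFO.
gcd of subscripts (1, 14, 1, 28, 1) = 1, so the empirical formula equals the molecular formula.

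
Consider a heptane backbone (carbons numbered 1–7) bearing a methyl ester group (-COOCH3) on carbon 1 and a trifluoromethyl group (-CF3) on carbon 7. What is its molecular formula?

C10H17F3O2

Atom tally by fragment:
  CH3OOCCH2 → C:3 H:5 O:2
  CH2 → C:1 H:2
  CH2 → C:1 H:2
  CH2 → C:1 H:2
  CH2 → C:1 H:2
  CH2 → C:1 H:2
  CH2CF3 → C:2 H:2 F:3
Element totals:
  C: 10
  H: 17
  F: 3
  O: 2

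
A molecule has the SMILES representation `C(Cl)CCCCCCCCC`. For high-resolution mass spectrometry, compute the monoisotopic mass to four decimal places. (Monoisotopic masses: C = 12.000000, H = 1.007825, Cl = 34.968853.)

176.1332

Atom tally by fragment:
  ClCH2 → C:1 H:2 Cl:1
  CH2 → C:1 H:2
  CH2 → C:1 H:2
  CH2 → C:1 H:2
  CH2 → C:1 H:2
  CH2 → C:1 H:2
  CH2 → C:1 H:2
  CH2 → C:1 H:2
  CH2 → C:1 H:2
  CH3 → C:1 H:3
Element totals:
  C: 10
  H: 21
  Cl: 1
Molecular formula: C10H21Cl.
  M = 10(12.0) + 21(1.007825) + 34.968853
    = 120.000000 + 21.164325 + 34.968853 = 176.133178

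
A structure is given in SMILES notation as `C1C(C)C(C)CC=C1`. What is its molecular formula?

C8H14

Atom tally by fragment:
  cyclohexene ring core → C:6 H:10
  (− 2 ring H displaced by substituents)
  + CH3 → C:1 H:3
  + CH3 → C:1 H:3
Element totals:
  C: 8
  H: 14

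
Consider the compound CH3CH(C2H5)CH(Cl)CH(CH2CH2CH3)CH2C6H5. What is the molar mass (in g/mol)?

Atom tally by fragment:
  CH3 → C:1 H:3
  CH(C2H5) → C:3 H:6
  CH(Cl) → C:1 H:1 Cl:1
  CH(CH2CH2CH3) → C:4 H:8
  CH2C6H5 → C:7 H:7
Element totals:
  C: 16
  H: 25
  Cl: 1
Molecular formula: C16H25Cl.
  M = 16(12.011) + 25(1.008) + 35.45
    = 192.176 + 25.200 + 35.450 = 252.826

252.83 g/mol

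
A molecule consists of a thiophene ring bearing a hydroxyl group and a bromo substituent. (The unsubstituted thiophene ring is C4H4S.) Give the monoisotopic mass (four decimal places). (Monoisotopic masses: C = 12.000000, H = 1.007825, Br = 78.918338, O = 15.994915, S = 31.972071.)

Atom tally by fragment:
  thiophene ring core → C:4 H:4 S:1
  (− 2 ring H displaced by substituents)
  + OH → O:1 H:1
  + Br → Br:1
Element totals:
  C: 4
  H: 3
  Br: 1
  O: 1
  S: 1
Molecular formula: C4H3BrOS.
  M = 4(12.0) + 3(1.007825) + 78.918338 + 15.994915 + 31.972071
    = 48.000000 + 3.023475 + 78.918338 + 15.994915 + 31.972071 = 177.908799

177.9088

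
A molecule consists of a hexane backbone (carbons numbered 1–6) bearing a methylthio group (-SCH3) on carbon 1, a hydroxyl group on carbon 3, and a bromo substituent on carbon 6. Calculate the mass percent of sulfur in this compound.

14.11%

Atom tally by fragment:
  CH3SCH2 → C:2 H:5 S:1
  CH2 → C:1 H:2
  CH(OH) → C:1 H:2 O:1
  CH2 → C:1 H:2
  CH2 → C:1 H:2
  CH2Br → C:1 H:2 Br:1
Element totals:
  C: 7
  H: 15
  Br: 1
  O: 1
  S: 1
Molecular formula: C7H15BrOS.
Molar mass = 227.160 g/mol.
Mass from S: 1 × 32.06 = 32.060 g/mol.
%S = 32.060 / 227.160 × 100 = 14.11%.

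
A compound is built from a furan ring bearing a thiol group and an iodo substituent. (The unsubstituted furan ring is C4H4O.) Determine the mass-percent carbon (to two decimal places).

21.26%

Atom tally by fragment:
  furan ring core → C:4 H:4 O:1
  (− 2 ring H displaced by substituents)
  + SH → S:1 H:1
  + I → I:1
Element totals:
  C: 4
  H: 3
  I: 1
  O: 1
  S: 1
Molecular formula: C4H3IOS.
Molar mass = 226.031 g/mol.
Mass from C: 4 × 12.011 = 48.044 g/mol.
%C = 48.044 / 226.031 × 100 = 21.26%.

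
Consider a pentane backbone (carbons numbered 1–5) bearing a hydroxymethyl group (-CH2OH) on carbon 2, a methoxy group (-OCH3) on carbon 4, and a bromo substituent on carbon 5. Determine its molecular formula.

C7H15BrO2

Atom tally by fragment:
  CH3 → C:1 H:3
  CH(CH2OH) → C:2 H:4 O:1
  CH2 → C:1 H:2
  CH(OCH3) → C:2 H:4 O:1
  CH2Br → C:1 H:2 Br:1
Element totals:
  C: 7
  H: 15
  Br: 1
  O: 2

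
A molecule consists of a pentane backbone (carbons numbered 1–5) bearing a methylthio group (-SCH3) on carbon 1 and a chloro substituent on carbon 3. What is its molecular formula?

C6H13ClS

Atom tally by fragment:
  CH3SCH2 → C:2 H:5 S:1
  CH2 → C:1 H:2
  CH(Cl) → C:1 H:1 Cl:1
  CH2 → C:1 H:2
  CH3 → C:1 H:3
Element totals:
  C: 6
  H: 13
  Cl: 1
  S: 1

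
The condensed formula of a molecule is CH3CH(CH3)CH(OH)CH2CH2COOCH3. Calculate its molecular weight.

Element totals:
  C: 8
  H: 16
  O: 3
Molecular formula: C8H16O3.
  M = 8(12.011) + 16(1.008) + 3(15.999)
    = 96.088 + 16.128 + 47.997 = 160.213

160.21 g/mol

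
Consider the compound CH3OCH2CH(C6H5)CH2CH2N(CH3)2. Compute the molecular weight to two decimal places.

Atom tally by fragment:
  CH3OCH2 → C:2 H:5 O:1
  CH(C6H5) → C:7 H:6
  CH2 → C:1 H:2
  CH2N(CH3)2 → C:3 H:8 N:1
Element totals:
  C: 13
  H: 21
  N: 1
  O: 1
Molecular formula: C13H21NO.
  M = 13(12.011) + 21(1.008) + 14.007 + 15.999
    = 156.143 + 21.168 + 14.007 + 15.999 = 207.317

207.32 g/mol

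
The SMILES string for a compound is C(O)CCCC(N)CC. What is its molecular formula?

C7H17NO

Atom tally by fragment:
  HOCH2 → C:1 H:3 O:1
  CH2 → C:1 H:2
  CH2 → C:1 H:2
  CH2 → C:1 H:2
  CH(NH2) → C:1 H:3 N:1
  CH2 → C:1 H:2
  CH3 → C:1 H:3
Element totals:
  C: 7
  H: 17
  N: 1
  O: 1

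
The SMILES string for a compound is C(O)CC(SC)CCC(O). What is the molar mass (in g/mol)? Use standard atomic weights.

Atom tally by fragment:
  HOCH2 → C:1 H:3 O:1
  CH2 → C:1 H:2
  CH(SCH3) → C:2 H:4 S:1
  CH2 → C:1 H:2
  CH2 → C:1 H:2
  CH2OH → C:1 H:3 O:1
Element totals:
  C: 7
  H: 16
  O: 2
  S: 1
Molecular formula: C7H16O2S.
  M = 7(12.011) + 16(1.008) + 2(15.999) + 32.06
    = 84.077 + 16.128 + 31.998 + 32.060 = 164.263

164.26 g/mol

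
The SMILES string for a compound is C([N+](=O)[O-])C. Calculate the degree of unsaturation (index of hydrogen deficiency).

Atom tally by fragment:
  O2NCH2 → C:1 H:2 N:1 O:2
  CH3 → C:1 H:3
Element totals:
  C: 2
  H: 5
  N: 1
  O: 2
Molecular formula: C2H5NO2.
DoU = (2C + 2 + N − H − X) / 2 = (2·2 + 2 + 1 − 5 − 0) / 2 = 1.

1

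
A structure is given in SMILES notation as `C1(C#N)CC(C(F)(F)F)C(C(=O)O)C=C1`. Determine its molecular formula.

Atom tally by fragment:
  cyclohexene ring core → C:6 H:10
  (− 3 ring H displaced by substituents)
  + CN → C:1 N:1
  + CF3 → C:1 F:3
  + COOH → C:1 H:1 O:2
Element totals:
  C: 9
  H: 8
  F: 3
  N: 1
  O: 2

C9H8F3NO2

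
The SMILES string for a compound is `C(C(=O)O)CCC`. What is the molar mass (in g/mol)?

Atom tally by fragment:
  HOOCCH2 → C:2 H:3 O:2
  CH2 → C:1 H:2
  CH2 → C:1 H:2
  CH3 → C:1 H:3
Element totals:
  C: 5
  H: 10
  O: 2
Molecular formula: C5H10O2.
  M = 5(12.011) + 10(1.008) + 2(15.999)
    = 60.055 + 10.080 + 31.998 = 102.133

102.13 g/mol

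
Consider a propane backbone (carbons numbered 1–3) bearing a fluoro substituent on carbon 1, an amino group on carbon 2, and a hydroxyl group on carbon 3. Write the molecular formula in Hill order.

C3H8FNO

Atom tally by fragment:
  FCH2 → C:1 H:2 F:1
  CH(NH2) → C:1 H:3 N:1
  CH2OH → C:1 H:3 O:1
Element totals:
  C: 3
  H: 8
  F: 1
  N: 1
  O: 1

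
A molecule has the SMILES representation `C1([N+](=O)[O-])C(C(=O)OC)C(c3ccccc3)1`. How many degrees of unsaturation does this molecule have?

Atom tally by fragment:
  cyclopropane ring core → C:3 H:6
  (− 3 ring H displaced by substituents)
  + NO2 → N:1 O:2
  + COOCH3 → C:2 H:3 O:2
  + C6H5 → C:6 H:5
Element totals:
  C: 11
  H: 11
  N: 1
  O: 4
Molecular formula: C11H11NO4.
DoU = (2C + 2 + N − H − X) / 2 = (2·11 + 2 + 1 − 11 − 0) / 2 = 7.

7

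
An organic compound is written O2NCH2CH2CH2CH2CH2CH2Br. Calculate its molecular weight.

210.07 g/mol

Atom tally by fragment:
  O2NCH2 → C:1 H:2 N:1 O:2
  CH2 → C:1 H:2
  CH2 → C:1 H:2
  CH2 → C:1 H:2
  CH2 → C:1 H:2
  CH2Br → C:1 H:2 Br:1
Element totals:
  C: 6
  H: 12
  Br: 1
  N: 1
  O: 2
Molecular formula: C6H12BrNO2.
  M = 6(12.011) + 12(1.008) + 79.904 + 14.007 + 2(15.999)
    = 72.066 + 12.096 + 79.904 + 14.007 + 31.998 = 210.071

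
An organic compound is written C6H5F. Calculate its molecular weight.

Element totals:
  C: 6
  H: 5
  F: 1
Molecular formula: C6H5F.
  M = 6(12.011) + 5(1.008) + 18.998
    = 72.066 + 5.040 + 18.998 = 96.104

96.10 g/mol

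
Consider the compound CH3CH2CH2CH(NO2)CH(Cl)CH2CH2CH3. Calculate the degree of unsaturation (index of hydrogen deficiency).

1

Atom tally by fragment:
  CH3 → C:1 H:3
  CH2 → C:1 H:2
  CH2 → C:1 H:2
  CH(NO2) → C:1 H:1 N:1 O:2
  CH(Cl) → C:1 H:1 Cl:1
  CH2 → C:1 H:2
  CH2 → C:1 H:2
  CH3 → C:1 H:3
Element totals:
  C: 8
  H: 16
  Cl: 1
  N: 1
  O: 2
Molecular formula: C8H16ClNO2.
DoU = (2C + 2 + N − H − X) / 2 = (2·8 + 2 + 1 − 16 − 1) / 2 = 1.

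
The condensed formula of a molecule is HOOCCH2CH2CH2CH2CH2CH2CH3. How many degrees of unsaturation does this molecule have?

Atom tally by fragment:
  HOOCCH2 → C:2 H:3 O:2
  CH2 → C:1 H:2
  CH2 → C:1 H:2
  CH2 → C:1 H:2
  CH2 → C:1 H:2
  CH2 → C:1 H:2
  CH3 → C:1 H:3
Element totals:
  C: 8
  H: 16
  O: 2
Molecular formula: C8H16O2.
DoU = (2C + 2 + N − H − X) / 2 = (2·8 + 2 + 0 − 16 − 0) / 2 = 1.

1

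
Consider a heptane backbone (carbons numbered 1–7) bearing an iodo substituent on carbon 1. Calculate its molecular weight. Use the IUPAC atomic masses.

226.10 g/mol

Atom tally by fragment:
  ICH2 → C:1 H:2 I:1
  CH2 → C:1 H:2
  CH2 → C:1 H:2
  CH2 → C:1 H:2
  CH2 → C:1 H:2
  CH2 → C:1 H:2
  CH3 → C:1 H:3
Element totals:
  C: 7
  H: 15
  I: 1
Molecular formula: C7H15I.
  M = 7(12.011) + 15(1.008) + 126.904
    = 84.077 + 15.120 + 126.904 = 226.101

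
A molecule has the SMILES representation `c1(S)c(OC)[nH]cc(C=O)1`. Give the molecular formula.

Atom tally by fragment:
  pyrrole ring core → C:4 H:5 N:1
  (− 3 ring H displaced by substituents)
  + SH → S:1 H:1
  + OCH3 → C:1 H:3 O:1
  + CHO → C:1 H:1 O:1
Element totals:
  C: 6
  H: 7
  N: 1
  O: 2
  S: 1

C6H7NO2S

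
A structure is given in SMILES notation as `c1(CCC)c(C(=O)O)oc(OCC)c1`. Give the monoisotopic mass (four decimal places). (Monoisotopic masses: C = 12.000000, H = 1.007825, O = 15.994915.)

Atom tally by fragment:
  furan ring core → C:4 H:4 O:1
  (− 3 ring H displaced by substituents)
  + CH2CH2CH3 → C:3 H:7
  + COOH → C:1 H:1 O:2
  + OC2H5 → C:2 H:5 O:1
Element totals:
  C: 10
  H: 14
  O: 4
Molecular formula: C10H14O4.
  M = 10(12.0) + 14(1.007825) + 4(15.994915)
    = 120.000000 + 14.109550 + 63.979660 = 198.089210

198.0892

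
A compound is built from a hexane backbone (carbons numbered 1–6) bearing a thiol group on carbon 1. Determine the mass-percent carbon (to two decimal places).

60.95%

Atom tally by fragment:
  HSCH2 → C:1 H:3 S:1
  CH2 → C:1 H:2
  CH2 → C:1 H:2
  CH2 → C:1 H:2
  CH2 → C:1 H:2
  CH3 → C:1 H:3
Element totals:
  C: 6
  H: 14
  S: 1
Molecular formula: C6H14S.
Molar mass = 118.238 g/mol.
Mass from C: 6 × 12.011 = 72.066 g/mol.
%C = 72.066 / 118.238 × 100 = 60.95%.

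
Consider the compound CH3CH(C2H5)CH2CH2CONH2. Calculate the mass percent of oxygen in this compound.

12.38%

Atom tally by fragment:
  CH3 → C:1 H:3
  CH(C2H5) → C:3 H:6
  CH2 → C:1 H:2
  CH2CONH2 → C:2 H:4 O:1 N:1
Element totals:
  C: 7
  H: 15
  N: 1
  O: 1
Molecular formula: C7H15NO.
Molar mass = 129.203 g/mol.
Mass from O: 1 × 15.999 = 15.999 g/mol.
%O = 15.999 / 129.203 × 100 = 12.38%.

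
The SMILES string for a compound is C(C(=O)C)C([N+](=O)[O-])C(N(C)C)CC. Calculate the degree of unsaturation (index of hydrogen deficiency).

2

Atom tally by fragment:
  CH3COCH2 → C:3 H:5 O:1
  CH(NO2) → C:1 H:1 N:1 O:2
  CH(N(CH3)2) → C:3 H:7 N:1
  CH2 → C:1 H:2
  CH3 → C:1 H:3
Element totals:
  C: 9
  H: 18
  N: 2
  O: 3
Molecular formula: C9H18N2O3.
DoU = (2C + 2 + N − H − X) / 2 = (2·9 + 2 + 2 − 18 − 0) / 2 = 2.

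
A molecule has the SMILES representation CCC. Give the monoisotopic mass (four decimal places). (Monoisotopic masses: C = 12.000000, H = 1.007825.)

Atom tally by fragment:
  CH3 → C:1 H:3
  CH2 → C:1 H:2
  CH3 → C:1 H:3
Element totals:
  C: 3
  H: 8
Molecular formula: C3H8.
  M = 3(12.0) + 8(1.007825)
    = 36.000000 + 8.062600 = 44.062600

44.0626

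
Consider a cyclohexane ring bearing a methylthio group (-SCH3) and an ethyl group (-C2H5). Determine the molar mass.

Atom tally by fragment:
  cyclohexane ring core → C:6 H:12
  (− 2 ring H displaced by substituents)
  + SCH3 → C:1 H:3 S:1
  + C2H5 → C:2 H:5
Element totals:
  C: 9
  H: 18
  S: 1
Molecular formula: C9H18S.
  M = 9(12.011) + 18(1.008) + 32.06
    = 108.099 + 18.144 + 32.060 = 158.303

158.30 g/mol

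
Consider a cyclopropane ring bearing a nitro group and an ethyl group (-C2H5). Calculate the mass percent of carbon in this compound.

52.16%

Atom tally by fragment:
  cyclopropane ring core → C:3 H:6
  (− 2 ring H displaced by substituents)
  + NO2 → N:1 O:2
  + C2H5 → C:2 H:5
Element totals:
  C: 5
  H: 9
  N: 1
  O: 2
Molecular formula: C5H9NO2.
Molar mass = 115.132 g/mol.
Mass from C: 5 × 12.011 = 60.055 g/mol.
%C = 60.055 / 115.132 × 100 = 52.16%.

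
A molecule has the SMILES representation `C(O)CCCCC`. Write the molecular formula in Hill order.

C6H14O

Atom tally by fragment:
  HOCH2 → C:1 H:3 O:1
  CH2 → C:1 H:2
  CH2 → C:1 H:2
  CH2 → C:1 H:2
  CH2 → C:1 H:2
  CH3 → C:1 H:3
Element totals:
  C: 6
  H: 14
  O: 1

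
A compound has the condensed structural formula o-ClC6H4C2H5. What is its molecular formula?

C8H9Cl

Atom tally by fragment:
  benzene ring core → C:6 H:6
  (− 2 ring H displaced by substituents)
  + Cl → Cl:1
  + C2H5 → C:2 H:5
Element totals:
  C: 8
  H: 9
  Cl: 1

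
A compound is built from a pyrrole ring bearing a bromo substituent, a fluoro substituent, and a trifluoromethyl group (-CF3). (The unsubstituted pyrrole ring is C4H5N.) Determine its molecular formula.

Atom tally by fragment:
  pyrrole ring core → C:4 H:5 N:1
  (− 3 ring H displaced by substituents)
  + Br → Br:1
  + F → F:1
  + CF3 → C:1 F:3
Element totals:
  C: 5
  H: 2
  Br: 1
  F: 4
  N: 1

C5H2BrF4N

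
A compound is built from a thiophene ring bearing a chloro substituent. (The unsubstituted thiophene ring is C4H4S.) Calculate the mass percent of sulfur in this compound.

27.04%

Atom tally by fragment:
  thiophene ring core → C:4 H:4 S:1
  (− 1 ring H displaced by substituents)
  + Cl → Cl:1
Element totals:
  C: 4
  H: 3
  Cl: 1
  S: 1
Molecular formula: C4H3ClS.
Molar mass = 118.578 g/mol.
Mass from S: 1 × 32.06 = 32.060 g/mol.
%S = 32.060 / 118.578 × 100 = 27.04%.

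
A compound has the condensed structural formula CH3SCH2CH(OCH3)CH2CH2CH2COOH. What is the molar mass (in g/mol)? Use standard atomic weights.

Atom tally by fragment:
  CH3SCH2 → C:2 H:5 S:1
  CH(OCH3) → C:2 H:4 O:1
  CH2 → C:1 H:2
  CH2 → C:1 H:2
  CH2COOH → C:2 H:3 O:2
Element totals:
  C: 8
  H: 16
  O: 3
  S: 1
Molecular formula: C8H16O3S.
  M = 8(12.011) + 16(1.008) + 3(15.999) + 32.06
    = 96.088 + 16.128 + 47.997 + 32.060 = 192.273

192.27 g/mol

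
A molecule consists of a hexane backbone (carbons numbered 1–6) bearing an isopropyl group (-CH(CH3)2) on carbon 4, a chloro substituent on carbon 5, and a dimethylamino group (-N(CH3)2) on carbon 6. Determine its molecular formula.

Atom tally by fragment:
  CH3 → C:1 H:3
  CH2 → C:1 H:2
  CH2 → C:1 H:2
  CH(CH(CH3)2) → C:4 H:8
  CH(Cl) → C:1 H:1 Cl:1
  CH2N(CH3)2 → C:3 H:8 N:1
Element totals:
  C: 11
  H: 24
  Cl: 1
  N: 1

C11H24ClN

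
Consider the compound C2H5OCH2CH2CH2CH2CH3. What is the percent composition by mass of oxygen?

13.77%

Element totals:
  C: 7
  H: 16
  O: 1
Molecular formula: C7H16O.
Molar mass = 116.204 g/mol.
Mass from O: 1 × 15.999 = 15.999 g/mol.
%O = 15.999 / 116.204 × 100 = 13.77%.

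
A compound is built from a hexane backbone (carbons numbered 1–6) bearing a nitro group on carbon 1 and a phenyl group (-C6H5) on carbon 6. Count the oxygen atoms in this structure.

2

Atom tally by fragment:
  O2NCH2 → C:1 H:2 N:1 O:2
  CH2 → C:1 H:2
  CH2 → C:1 H:2
  CH2 → C:1 H:2
  CH2 → C:1 H:2
  CH2C6H5 → C:7 H:7
Element totals:
  C: 12
  H: 17
  N: 1
  O: 2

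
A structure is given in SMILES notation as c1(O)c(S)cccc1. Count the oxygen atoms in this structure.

Atom tally by fragment:
  benzene ring core → C:6 H:6
  (− 2 ring H displaced by substituents)
  + OH → O:1 H:1
  + SH → S:1 H:1
Element totals:
  C: 6
  H: 6
  O: 1
  S: 1

1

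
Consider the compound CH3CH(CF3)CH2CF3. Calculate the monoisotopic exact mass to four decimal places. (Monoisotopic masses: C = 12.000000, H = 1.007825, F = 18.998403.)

Atom tally by fragment:
  CH3 → C:1 H:3
  CH(CF3) → C:2 H:1 F:3
  CH2CF3 → C:2 H:2 F:3
Element totals:
  C: 5
  H: 6
  F: 6
Molecular formula: C5H6F6.
  M = 5(12.0) + 6(1.007825) + 6(18.998403)
    = 60.000000 + 6.046950 + 113.990418 = 180.037368

180.0374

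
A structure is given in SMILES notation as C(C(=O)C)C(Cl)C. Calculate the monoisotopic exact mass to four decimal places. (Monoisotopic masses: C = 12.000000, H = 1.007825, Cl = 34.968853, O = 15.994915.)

120.0342

Atom tally by fragment:
  CH3COCH2 → C:3 H:5 O:1
  CH(Cl) → C:1 H:1 Cl:1
  CH3 → C:1 H:3
Element totals:
  C: 5
  H: 9
  Cl: 1
  O: 1
Molecular formula: C5H9ClO.
  M = 5(12.0) + 9(1.007825) + 34.968853 + 15.994915
    = 60.000000 + 9.070425 + 34.968853 + 15.994915 = 120.034193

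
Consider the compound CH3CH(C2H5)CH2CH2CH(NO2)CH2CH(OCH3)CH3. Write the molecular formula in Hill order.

C11H23NO3

Atom tally by fragment:
  CH3 → C:1 H:3
  CH(C2H5) → C:3 H:6
  CH2 → C:1 H:2
  CH2 → C:1 H:2
  CH(NO2) → C:1 H:1 N:1 O:2
  CH2 → C:1 H:2
  CH(OCH3) → C:2 H:4 O:1
  CH3 → C:1 H:3
Element totals:
  C: 11
  H: 23
  N: 1
  O: 3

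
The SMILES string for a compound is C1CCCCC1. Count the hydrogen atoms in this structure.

12

Atom tally by fragment:
  cyclohexane ring core → C:6 H:12
Element totals:
  C: 6
  H: 12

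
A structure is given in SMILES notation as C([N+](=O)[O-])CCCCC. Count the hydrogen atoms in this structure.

Atom tally by fragment:
  O2NCH2 → C:1 H:2 N:1 O:2
  CH2 → C:1 H:2
  CH2 → C:1 H:2
  CH2 → C:1 H:2
  CH2 → C:1 H:2
  CH3 → C:1 H:3
Element totals:
  C: 6
  H: 13
  N: 1
  O: 2

13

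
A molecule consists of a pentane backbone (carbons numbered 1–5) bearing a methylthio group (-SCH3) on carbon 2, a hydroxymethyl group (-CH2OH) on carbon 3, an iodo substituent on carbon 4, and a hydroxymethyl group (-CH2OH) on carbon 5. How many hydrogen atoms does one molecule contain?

17

Atom tally by fragment:
  CH3 → C:1 H:3
  CH(SCH3) → C:2 H:4 S:1
  CH(CH2OH) → C:2 H:4 O:1
  CH(I) → C:1 H:1 I:1
  CH2CH2OH → C:2 H:5 O:1
Element totals:
  C: 8
  H: 17
  I: 1
  O: 2
  S: 1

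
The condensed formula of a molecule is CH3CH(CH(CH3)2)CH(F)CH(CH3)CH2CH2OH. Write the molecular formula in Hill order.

Element totals:
  C: 10
  H: 21
  F: 1
  O: 1

C10H21FO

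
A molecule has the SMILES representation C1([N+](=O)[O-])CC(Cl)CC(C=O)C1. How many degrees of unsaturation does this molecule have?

3

Atom tally by fragment:
  cyclohexane ring core → C:6 H:12
  (− 3 ring H displaced by substituents)
  + NO2 → N:1 O:2
  + Cl → Cl:1
  + CHO → C:1 H:1 O:1
Element totals:
  C: 7
  H: 10
  Cl: 1
  N: 1
  O: 3
Molecular formula: C7H10ClNO3.
DoU = (2C + 2 + N − H − X) / 2 = (2·7 + 2 + 1 − 10 − 1) / 2 = 3.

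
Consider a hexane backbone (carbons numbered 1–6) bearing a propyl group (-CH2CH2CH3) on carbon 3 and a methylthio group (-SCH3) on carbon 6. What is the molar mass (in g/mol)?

174.35 g/mol

Atom tally by fragment:
  CH3 → C:1 H:3
  CH2 → C:1 H:2
  CH(CH2CH2CH3) → C:4 H:8
  CH2 → C:1 H:2
  CH2 → C:1 H:2
  CH2SCH3 → C:2 H:5 S:1
Element totals:
  C: 10
  H: 22
  S: 1
Molecular formula: C10H22S.
  M = 10(12.011) + 22(1.008) + 32.06
    = 120.110 + 22.176 + 32.060 = 174.346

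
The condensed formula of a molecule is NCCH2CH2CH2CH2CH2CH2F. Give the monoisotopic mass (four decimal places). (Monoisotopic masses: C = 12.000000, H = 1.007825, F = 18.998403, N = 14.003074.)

Atom tally by fragment:
  NCCH2 → C:2 H:2 N:1
  CH2 → C:1 H:2
  CH2 → C:1 H:2
  CH2 → C:1 H:2
  CH2 → C:1 H:2
  CH2F → C:1 H:2 F:1
Element totals:
  C: 7
  H: 12
  F: 1
  N: 1
Molecular formula: C7H12FN.
  M = 7(12.0) + 12(1.007825) + 18.998403 + 14.003074
    = 84.000000 + 12.093900 + 18.998403 + 14.003074 = 129.095377

129.0954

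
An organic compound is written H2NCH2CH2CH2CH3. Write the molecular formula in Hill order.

C4H11N

Atom tally by fragment:
  H2NCH2 → C:1 H:4 N:1
  CH2 → C:1 H:2
  CH2 → C:1 H:2
  CH3 → C:1 H:3
Element totals:
  C: 4
  H: 11
  N: 1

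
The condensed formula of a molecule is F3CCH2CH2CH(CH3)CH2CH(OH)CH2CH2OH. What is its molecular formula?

Atom tally by fragment:
  F3CCH2 → C:2 H:2 F:3
  CH2 → C:1 H:2
  CH(CH3) → C:2 H:4
  CH2 → C:1 H:2
  CH(OH) → C:1 H:2 O:1
  CH2CH2OH → C:2 H:5 O:1
Element totals:
  C: 9
  H: 17
  F: 3
  O: 2

C9H17F3O2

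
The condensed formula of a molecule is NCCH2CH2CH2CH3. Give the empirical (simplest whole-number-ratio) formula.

C5H9N

Element totals:
  C: 5
  H: 9
  N: 1
Molecular formula: C5H9N.
gcd of subscripts (5, 9, 1) = 1, so the empirical formula equals the molecular formula.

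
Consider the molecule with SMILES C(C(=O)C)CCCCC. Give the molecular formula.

Atom tally by fragment:
  CH3COCH2 → C:3 H:5 O:1
  CH2 → C:1 H:2
  CH2 → C:1 H:2
  CH2 → C:1 H:2
  CH2 → C:1 H:2
  CH3 → C:1 H:3
Element totals:
  C: 8
  H: 16
  O: 1

C8H16O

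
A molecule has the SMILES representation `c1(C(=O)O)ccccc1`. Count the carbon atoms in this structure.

7

Atom tally by fragment:
  benzene ring core → C:6 H:6
  (− 1 ring H displaced by substituents)
  + COOH → C:1 H:1 O:2
Element totals:
  C: 7
  H: 6
  O: 2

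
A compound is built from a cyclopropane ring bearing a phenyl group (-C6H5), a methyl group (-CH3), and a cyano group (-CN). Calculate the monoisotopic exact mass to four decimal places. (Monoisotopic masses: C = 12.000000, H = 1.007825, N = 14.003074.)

157.0891

Atom tally by fragment:
  cyclopropane ring core → C:3 H:6
  (− 3 ring H displaced by substituents)
  + C6H5 → C:6 H:5
  + CH3 → C:1 H:3
  + CN → C:1 N:1
Element totals:
  C: 11
  H: 11
  N: 1
Molecular formula: C11H11N.
  M = 11(12.0) + 11(1.007825) + 14.003074
    = 132.000000 + 11.086075 + 14.003074 = 157.089149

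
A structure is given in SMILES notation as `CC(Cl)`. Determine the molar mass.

Atom tally by fragment:
  CH3 → C:1 H:3
  CH2Cl → C:1 H:2 Cl:1
Element totals:
  C: 2
  H: 5
  Cl: 1
Molecular formula: C2H5Cl.
  M = 2(12.011) + 5(1.008) + 35.45
    = 24.022 + 5.040 + 35.450 = 64.512

64.51 g/mol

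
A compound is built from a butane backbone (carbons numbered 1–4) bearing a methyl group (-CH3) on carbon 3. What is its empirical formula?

Atom tally by fragment:
  CH3 → C:1 H:3
  CH2 → C:1 H:2
  CH(CH3) → C:2 H:4
  CH3 → C:1 H:3
Element totals:
  C: 5
  H: 12
Molecular formula: C5H12.
gcd of subscripts (5, 12) = 1, so the empirical formula equals the molecular formula.

C5H12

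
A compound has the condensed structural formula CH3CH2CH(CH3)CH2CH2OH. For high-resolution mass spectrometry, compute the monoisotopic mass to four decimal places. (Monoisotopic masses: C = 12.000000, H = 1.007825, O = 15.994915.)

Atom tally by fragment:
  CH3 → C:1 H:3
  CH2 → C:1 H:2
  CH(CH3) → C:2 H:4
  CH2 → C:1 H:2
  CH2OH → C:1 H:3 O:1
Element totals:
  C: 6
  H: 14
  O: 1
Molecular formula: C6H14O.
  M = 6(12.0) + 14(1.007825) + 15.994915
    = 72.000000 + 14.109550 + 15.994915 = 102.104465

102.1045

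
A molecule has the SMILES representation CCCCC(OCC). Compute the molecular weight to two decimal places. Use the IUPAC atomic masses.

116.20 g/mol

Atom tally by fragment:
  CH3 → C:1 H:3
  CH2 → C:1 H:2
  CH2 → C:1 H:2
  CH2 → C:1 H:2
  CH2OC2H5 → C:3 H:7 O:1
Element totals:
  C: 7
  H: 16
  O: 1
Molecular formula: C7H16O.
  M = 7(12.011) + 16(1.008) + 15.999
    = 84.077 + 16.128 + 15.999 = 116.204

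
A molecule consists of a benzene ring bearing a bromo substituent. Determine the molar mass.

Atom tally by fragment:
  benzene ring core → C:6 H:6
  (− 1 ring H displaced by substituents)
  + Br → Br:1
Element totals:
  C: 6
  H: 5
  Br: 1
Molecular formula: C6H5Br.
  M = 6(12.011) + 5(1.008) + 79.904
    = 72.066 + 5.040 + 79.904 = 157.010

157.01 g/mol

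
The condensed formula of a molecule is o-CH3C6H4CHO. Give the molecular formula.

Element totals:
  C: 8
  H: 8
  O: 1

C8H8O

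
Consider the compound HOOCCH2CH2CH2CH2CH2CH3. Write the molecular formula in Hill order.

C7H14O2

Element totals:
  C: 7
  H: 14
  O: 2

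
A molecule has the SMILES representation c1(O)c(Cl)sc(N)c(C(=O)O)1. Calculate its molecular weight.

Atom tally by fragment:
  thiophene ring core → C:4 H:4 S:1
  (− 4 ring H displaced by substituents)
  + OH → O:1 H:1
  + Cl → Cl:1
  + NH2 → N:1 H:2
  + COOH → C:1 H:1 O:2
Element totals:
  C: 5
  H: 4
  Cl: 1
  N: 1
  O: 3
  S: 1
Molecular formula: C5H4ClNO3S.
  M = 5(12.011) + 4(1.008) + 35.45 + 14.007 + 3(15.999) + 32.06
    = 60.055 + 4.032 + 35.450 + 14.007 + 47.997 + 32.060 = 193.601

193.60 g/mol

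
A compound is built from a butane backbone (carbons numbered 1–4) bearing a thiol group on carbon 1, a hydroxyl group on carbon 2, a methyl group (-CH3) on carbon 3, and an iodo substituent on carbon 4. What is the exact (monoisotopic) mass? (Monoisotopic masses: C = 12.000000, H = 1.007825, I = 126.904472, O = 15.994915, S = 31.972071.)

Atom tally by fragment:
  HSCH2 → C:1 H:3 S:1
  CH(OH) → C:1 H:2 O:1
  CH(CH3) → C:2 H:4
  CH2I → C:1 H:2 I:1
Element totals:
  C: 5
  H: 11
  I: 1
  O: 1
  S: 1
Molecular formula: C5H11IOS.
  M = 5(12.0) + 11(1.007825) + 126.904472 + 15.994915 + 31.972071
    = 60.000000 + 11.086075 + 126.904472 + 15.994915 + 31.972071 = 245.957533

245.9575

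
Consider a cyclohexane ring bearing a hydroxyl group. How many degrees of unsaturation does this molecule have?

1

Atom tally by fragment:
  cyclohexane ring core → C:6 H:12
  (− 1 ring H displaced by substituents)
  + OH → O:1 H:1
Element totals:
  C: 6
  H: 12
  O: 1
Molecular formula: C6H12O.
DoU = (2C + 2 + N − H − X) / 2 = (2·6 + 2 + 0 − 12 − 0) / 2 = 1.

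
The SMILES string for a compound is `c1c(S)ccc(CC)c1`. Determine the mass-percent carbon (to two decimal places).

69.51%

Atom tally by fragment:
  benzene ring core → C:6 H:6
  (− 2 ring H displaced by substituents)
  + SH → S:1 H:1
  + C2H5 → C:2 H:5
Element totals:
  C: 8
  H: 10
  S: 1
Molecular formula: C8H10S.
Molar mass = 138.228 g/mol.
Mass from C: 8 × 12.011 = 96.088 g/mol.
%C = 96.088 / 138.228 × 100 = 69.51%.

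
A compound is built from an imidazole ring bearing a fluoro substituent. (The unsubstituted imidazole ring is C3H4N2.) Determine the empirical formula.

Atom tally by fragment:
  imidazole ring core → C:3 H:4 N:2
  (− 1 ring H displaced by substituents)
  + F → F:1
Element totals:
  C: 3
  H: 3
  F: 1
  N: 2
Molecular formula: C3H3FN2.
gcd of subscripts (3, 1, 3, 2) = 1, so the empirical formula equals the molecular formula.

C3H3FN2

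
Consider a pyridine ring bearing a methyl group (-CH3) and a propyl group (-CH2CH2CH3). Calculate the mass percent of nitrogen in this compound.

Atom tally by fragment:
  pyridine ring core → C:5 H:5 N:1
  (− 2 ring H displaced by substituents)
  + CH3 → C:1 H:3
  + CH2CH2CH3 → C:3 H:7
Element totals:
  C: 9
  H: 13
  N: 1
Molecular formula: C9H13N.
Molar mass = 135.210 g/mol.
Mass from N: 1 × 14.007 = 14.007 g/mol.
%N = 14.007 / 135.210 × 100 = 10.36%.

10.36%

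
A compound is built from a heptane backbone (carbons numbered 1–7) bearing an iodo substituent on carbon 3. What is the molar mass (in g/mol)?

Atom tally by fragment:
  CH3 → C:1 H:3
  CH2 → C:1 H:2
  CH(I) → C:1 H:1 I:1
  CH2 → C:1 H:2
  CH2 → C:1 H:2
  CH2 → C:1 H:2
  CH3 → C:1 H:3
Element totals:
  C: 7
  H: 15
  I: 1
Molecular formula: C7H15I.
  M = 7(12.011) + 15(1.008) + 126.904
    = 84.077 + 15.120 + 126.904 = 226.101

226.10 g/mol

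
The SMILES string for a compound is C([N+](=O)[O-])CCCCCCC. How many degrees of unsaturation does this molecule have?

1

Atom tally by fragment:
  O2NCH2 → C:1 H:2 N:1 O:2
  CH2 → C:1 H:2
  CH2 → C:1 H:2
  CH2 → C:1 H:2
  CH2 → C:1 H:2
  CH2 → C:1 H:2
  CH2 → C:1 H:2
  CH3 → C:1 H:3
Element totals:
  C: 8
  H: 17
  N: 1
  O: 2
Molecular formula: C8H17NO2.
DoU = (2C + 2 + N − H − X) / 2 = (2·8 + 2 + 1 − 17 − 0) / 2 = 1.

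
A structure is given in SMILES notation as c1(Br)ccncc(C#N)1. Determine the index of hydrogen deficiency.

6

Atom tally by fragment:
  pyridine ring core → C:5 H:5 N:1
  (− 2 ring H displaced by substituents)
  + Br → Br:1
  + CN → C:1 N:1
Element totals:
  C: 6
  H: 3
  Br: 1
  N: 2
Molecular formula: C6H3BrN2.
DoU = (2C + 2 + N − H − X) / 2 = (2·6 + 2 + 2 − 3 − 1) / 2 = 6.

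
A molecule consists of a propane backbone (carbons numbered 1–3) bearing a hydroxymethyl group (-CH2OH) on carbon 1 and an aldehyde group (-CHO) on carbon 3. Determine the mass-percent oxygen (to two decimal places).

31.33%

Atom tally by fragment:
  HOCH2CH2 → C:2 H:5 O:1
  CH2 → C:1 H:2
  CH2CHO → C:2 H:3 O:1
Element totals:
  C: 5
  H: 10
  O: 2
Molecular formula: C5H10O2.
Molar mass = 102.133 g/mol.
Mass from O: 2 × 15.999 = 31.998 g/mol.
%O = 31.998 / 102.133 × 100 = 31.33%.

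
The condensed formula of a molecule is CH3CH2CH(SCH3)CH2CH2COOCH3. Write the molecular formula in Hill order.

Atom tally by fragment:
  CH3 → C:1 H:3
  CH2 → C:1 H:2
  CH(SCH3) → C:2 H:4 S:1
  CH2 → C:1 H:2
  CH2COOCH3 → C:3 H:5 O:2
Element totals:
  C: 8
  H: 16
  O: 2
  S: 1

C8H16O2S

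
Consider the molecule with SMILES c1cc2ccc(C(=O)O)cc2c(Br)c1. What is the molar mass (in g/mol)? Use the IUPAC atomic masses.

Atom tally by fragment:
  naphthalene ring system core → C:10 H:8
  (− 2 ring H displaced by substituents)
  + COOH → C:1 H:1 O:2
  + Br → Br:1
Element totals:
  C: 11
  H: 7
  Br: 1
  O: 2
Molecular formula: C11H7BrO2.
  M = 11(12.011) + 7(1.008) + 79.904 + 2(15.999)
    = 132.121 + 7.056 + 79.904 + 31.998 = 251.079

251.08 g/mol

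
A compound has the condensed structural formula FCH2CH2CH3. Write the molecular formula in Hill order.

Atom tally by fragment:
  FCH2 → C:1 H:2 F:1
  CH2 → C:1 H:2
  CH3 → C:1 H:3
Element totals:
  C: 3
  H: 7
  F: 1

C3H7F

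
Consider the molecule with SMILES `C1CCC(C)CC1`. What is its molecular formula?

Atom tally by fragment:
  cyclohexane ring core → C:6 H:12
  (− 1 ring H displaced by substituents)
  + CH3 → C:1 H:3
Element totals:
  C: 7
  H: 14

C7H14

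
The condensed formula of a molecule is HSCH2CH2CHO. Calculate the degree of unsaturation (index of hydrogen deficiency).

Atom tally by fragment:
  HSCH2 → C:1 H:3 S:1
  CH2CHO → C:2 H:3 O:1
Element totals:
  C: 3
  H: 6
  O: 1
  S: 1
Molecular formula: C3H6OS.
DoU = (2C + 2 + N − H − X) / 2 = (2·3 + 2 + 0 − 6 − 0) / 2 = 1.

1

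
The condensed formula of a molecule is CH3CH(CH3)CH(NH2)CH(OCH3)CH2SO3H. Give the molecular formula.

Element totals:
  C: 7
  H: 17
  N: 1
  O: 4
  S: 1

C7H17NO4S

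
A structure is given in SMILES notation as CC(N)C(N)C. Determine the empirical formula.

Atom tally by fragment:
  CH3 → C:1 H:3
  CH(NH2) → C:1 H:3 N:1
  CH(NH2) → C:1 H:3 N:1
  CH3 → C:1 H:3
Element totals:
  C: 4
  H: 12
  N: 2
Molecular formula: C4H12N2.
gcd of subscripts = 2; dividing each by 2:
  C: 4/2 = 2
  H: 12/2 = 6
  N: 2/2 = 1

C2H6N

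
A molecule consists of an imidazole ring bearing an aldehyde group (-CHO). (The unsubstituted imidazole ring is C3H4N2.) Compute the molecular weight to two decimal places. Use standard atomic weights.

Atom tally by fragment:
  imidazole ring core → C:3 H:4 N:2
  (− 1 ring H displaced by substituents)
  + CHO → C:1 H:1 O:1
Element totals:
  C: 4
  H: 4
  N: 2
  O: 1
Molecular formula: C4H4N2O.
  M = 4(12.011) + 4(1.008) + 2(14.007) + 15.999
    = 48.044 + 4.032 + 28.014 + 15.999 = 96.089

96.09 g/mol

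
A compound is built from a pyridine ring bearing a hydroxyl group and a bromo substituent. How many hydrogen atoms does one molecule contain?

4

Atom tally by fragment:
  pyridine ring core → C:5 H:5 N:1
  (− 2 ring H displaced by substituents)
  + OH → O:1 H:1
  + Br → Br:1
Element totals:
  C: 5
  H: 4
  Br: 1
  N: 1
  O: 1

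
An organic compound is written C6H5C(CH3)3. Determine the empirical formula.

Atom tally by fragment:
  benzene ring core → C:6 H:6
  (− 1 ring H displaced by substituents)
  + C(CH3)3 → C:4 H:9
Element totals:
  C: 10
  H: 14
Molecular formula: C10H14.
gcd of subscripts = 2; dividing each by 2:
  C: 10/2 = 5
  H: 14/2 = 7

C5H7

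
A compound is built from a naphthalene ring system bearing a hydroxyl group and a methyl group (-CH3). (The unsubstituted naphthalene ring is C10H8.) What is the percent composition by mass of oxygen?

10.11%

Atom tally by fragment:
  naphthalene ring system core → C:10 H:8
  (− 2 ring H displaced by substituents)
  + OH → O:1 H:1
  + CH3 → C:1 H:3
Element totals:
  C: 11
  H: 10
  O: 1
Molecular formula: C11H10O.
Molar mass = 158.200 g/mol.
Mass from O: 1 × 15.999 = 15.999 g/mol.
%O = 15.999 / 158.200 × 100 = 10.11%.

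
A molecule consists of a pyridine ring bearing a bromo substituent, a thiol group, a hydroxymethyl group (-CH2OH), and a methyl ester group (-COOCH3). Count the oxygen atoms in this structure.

3

Atom tally by fragment:
  pyridine ring core → C:5 H:5 N:1
  (− 4 ring H displaced by substituents)
  + Br → Br:1
  + SH → S:1 H:1
  + CH2OH → C:1 H:3 O:1
  + COOCH3 → C:2 H:3 O:2
Element totals:
  C: 8
  H: 8
  Br: 1
  N: 1
  O: 3
  S: 1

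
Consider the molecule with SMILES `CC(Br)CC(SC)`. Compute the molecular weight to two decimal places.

183.11 g/mol

Atom tally by fragment:
  CH3 → C:1 H:3
  CH(Br) → C:1 H:1 Br:1
  CH2 → C:1 H:2
  CH2SCH3 → C:2 H:5 S:1
Element totals:
  C: 5
  H: 11
  Br: 1
  S: 1
Molecular formula: C5H11BrS.
  M = 5(12.011) + 11(1.008) + 79.904 + 32.06
    = 60.055 + 11.088 + 79.904 + 32.060 = 183.107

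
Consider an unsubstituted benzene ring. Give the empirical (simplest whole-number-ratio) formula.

Atom tally by fragment:
  benzene ring core → C:6 H:6
Element totals:
  C: 6
  H: 6
Molecular formula: C6H6.
gcd of subscripts = 6; dividing each by 6:
  C: 6/6 = 1
  H: 6/6 = 1

CH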